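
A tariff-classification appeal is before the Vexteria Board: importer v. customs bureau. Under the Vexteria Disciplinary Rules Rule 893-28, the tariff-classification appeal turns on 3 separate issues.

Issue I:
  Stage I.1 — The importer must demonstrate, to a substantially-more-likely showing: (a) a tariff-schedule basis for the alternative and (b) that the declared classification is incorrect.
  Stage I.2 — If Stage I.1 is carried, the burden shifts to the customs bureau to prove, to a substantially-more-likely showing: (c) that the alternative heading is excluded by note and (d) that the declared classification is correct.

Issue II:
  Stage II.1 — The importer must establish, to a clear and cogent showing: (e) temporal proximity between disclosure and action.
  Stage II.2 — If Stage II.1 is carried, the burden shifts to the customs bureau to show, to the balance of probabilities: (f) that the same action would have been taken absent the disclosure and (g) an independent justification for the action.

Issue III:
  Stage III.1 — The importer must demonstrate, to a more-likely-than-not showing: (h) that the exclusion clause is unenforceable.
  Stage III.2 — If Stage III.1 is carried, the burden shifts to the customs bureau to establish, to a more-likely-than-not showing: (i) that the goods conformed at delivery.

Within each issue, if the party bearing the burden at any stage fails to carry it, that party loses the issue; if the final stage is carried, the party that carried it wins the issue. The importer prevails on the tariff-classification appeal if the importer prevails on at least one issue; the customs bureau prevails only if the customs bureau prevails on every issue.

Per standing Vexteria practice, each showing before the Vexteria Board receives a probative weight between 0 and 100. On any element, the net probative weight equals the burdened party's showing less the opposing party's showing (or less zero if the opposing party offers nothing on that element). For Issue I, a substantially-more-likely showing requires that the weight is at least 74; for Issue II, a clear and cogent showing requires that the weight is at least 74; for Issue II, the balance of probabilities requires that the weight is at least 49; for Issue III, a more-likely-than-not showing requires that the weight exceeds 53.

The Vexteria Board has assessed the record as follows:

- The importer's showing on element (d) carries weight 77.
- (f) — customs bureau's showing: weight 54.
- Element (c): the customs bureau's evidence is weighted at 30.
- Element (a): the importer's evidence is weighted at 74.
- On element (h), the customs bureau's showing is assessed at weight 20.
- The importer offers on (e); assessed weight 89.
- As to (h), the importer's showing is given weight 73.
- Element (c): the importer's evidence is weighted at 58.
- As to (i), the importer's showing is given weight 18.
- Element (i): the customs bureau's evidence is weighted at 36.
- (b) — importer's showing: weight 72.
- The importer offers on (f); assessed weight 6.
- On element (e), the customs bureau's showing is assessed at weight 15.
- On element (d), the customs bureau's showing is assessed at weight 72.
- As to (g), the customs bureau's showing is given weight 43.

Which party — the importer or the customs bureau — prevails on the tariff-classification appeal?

— Issue I —
Stage I.1 — burden on importer; standard: a substantially-more-likely showing (weight is at least 74).
    (a): 74 ≥ 74 [met]
    (b): 72 < 74 [not met]
  The importer does not carry Stage I.1.
So the customs bureau prevails on this issue.
— Issue II —
At Stage II.1 the importer must meet a clear and cogent showing (weight is at least 74): on (e) the weight is 89 less the opposing 15 gives net 74, ≥ 74, so (e) meets the standard.
  Stage II.1 is satisfied; the onus moves to the customs bureau.
At Stage II.2 the customs bureau must meet the balance of probabilities (weight is at least 49): on (f) the weight is 54 less the opposing 6 gives net 48, < 49, so (f) does not meet the standard; on (g) the weight is 43, which does not reach 49, so (g) does not meet the standard.
  Not every element is met, so the customs bureau fails to carry Stage II.2.
The importer prevails on this issue.
— Issue III —
At Stage III.1 the importer must meet a more-likely-than-not showing (weight exceeds 53): on (h) the weight is 73 less the opposing 20 gives net 53, which does not exceed 53, so (h) does not meet the standard.
  Not every element is met, so the importer fails to carry Stage III.1.
The analysis ends at Stage III.1; the customs bureau prevails on this issue.
Per-issue: Issue I → customs bureau; Issue II → importer; Issue III → customs bureau. The importer must prevail on at least one issue; overall, the importer prevails.

importer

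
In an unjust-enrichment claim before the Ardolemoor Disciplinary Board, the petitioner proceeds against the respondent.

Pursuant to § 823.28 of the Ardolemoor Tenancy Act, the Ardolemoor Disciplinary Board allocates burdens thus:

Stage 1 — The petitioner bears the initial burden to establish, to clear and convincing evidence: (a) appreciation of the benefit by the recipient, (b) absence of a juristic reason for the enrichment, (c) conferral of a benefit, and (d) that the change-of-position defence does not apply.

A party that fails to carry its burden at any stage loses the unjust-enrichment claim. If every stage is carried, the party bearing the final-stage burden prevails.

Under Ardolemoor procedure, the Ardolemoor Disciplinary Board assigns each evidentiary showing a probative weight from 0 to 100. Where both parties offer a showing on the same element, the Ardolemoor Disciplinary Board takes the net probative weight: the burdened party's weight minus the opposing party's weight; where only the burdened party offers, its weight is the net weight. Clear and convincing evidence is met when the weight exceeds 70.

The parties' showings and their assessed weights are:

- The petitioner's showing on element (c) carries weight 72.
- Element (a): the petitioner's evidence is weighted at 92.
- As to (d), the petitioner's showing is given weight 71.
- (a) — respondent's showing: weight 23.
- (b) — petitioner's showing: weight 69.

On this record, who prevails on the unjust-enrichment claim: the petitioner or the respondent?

Stage 1 (petitioner, clear and convincing evidence, weight exceeds 70): (a) net 92−23=69 ≤ 70 — fails; (b) 69 ≤ 70 — fails; (c) 72 > 70 — meets; (d) 71 > 70 — meets.
  Not every element is met, so the petitioner fails to carry Stage 1.
The analysis ends at Stage 1; the respondent prevails.

respondent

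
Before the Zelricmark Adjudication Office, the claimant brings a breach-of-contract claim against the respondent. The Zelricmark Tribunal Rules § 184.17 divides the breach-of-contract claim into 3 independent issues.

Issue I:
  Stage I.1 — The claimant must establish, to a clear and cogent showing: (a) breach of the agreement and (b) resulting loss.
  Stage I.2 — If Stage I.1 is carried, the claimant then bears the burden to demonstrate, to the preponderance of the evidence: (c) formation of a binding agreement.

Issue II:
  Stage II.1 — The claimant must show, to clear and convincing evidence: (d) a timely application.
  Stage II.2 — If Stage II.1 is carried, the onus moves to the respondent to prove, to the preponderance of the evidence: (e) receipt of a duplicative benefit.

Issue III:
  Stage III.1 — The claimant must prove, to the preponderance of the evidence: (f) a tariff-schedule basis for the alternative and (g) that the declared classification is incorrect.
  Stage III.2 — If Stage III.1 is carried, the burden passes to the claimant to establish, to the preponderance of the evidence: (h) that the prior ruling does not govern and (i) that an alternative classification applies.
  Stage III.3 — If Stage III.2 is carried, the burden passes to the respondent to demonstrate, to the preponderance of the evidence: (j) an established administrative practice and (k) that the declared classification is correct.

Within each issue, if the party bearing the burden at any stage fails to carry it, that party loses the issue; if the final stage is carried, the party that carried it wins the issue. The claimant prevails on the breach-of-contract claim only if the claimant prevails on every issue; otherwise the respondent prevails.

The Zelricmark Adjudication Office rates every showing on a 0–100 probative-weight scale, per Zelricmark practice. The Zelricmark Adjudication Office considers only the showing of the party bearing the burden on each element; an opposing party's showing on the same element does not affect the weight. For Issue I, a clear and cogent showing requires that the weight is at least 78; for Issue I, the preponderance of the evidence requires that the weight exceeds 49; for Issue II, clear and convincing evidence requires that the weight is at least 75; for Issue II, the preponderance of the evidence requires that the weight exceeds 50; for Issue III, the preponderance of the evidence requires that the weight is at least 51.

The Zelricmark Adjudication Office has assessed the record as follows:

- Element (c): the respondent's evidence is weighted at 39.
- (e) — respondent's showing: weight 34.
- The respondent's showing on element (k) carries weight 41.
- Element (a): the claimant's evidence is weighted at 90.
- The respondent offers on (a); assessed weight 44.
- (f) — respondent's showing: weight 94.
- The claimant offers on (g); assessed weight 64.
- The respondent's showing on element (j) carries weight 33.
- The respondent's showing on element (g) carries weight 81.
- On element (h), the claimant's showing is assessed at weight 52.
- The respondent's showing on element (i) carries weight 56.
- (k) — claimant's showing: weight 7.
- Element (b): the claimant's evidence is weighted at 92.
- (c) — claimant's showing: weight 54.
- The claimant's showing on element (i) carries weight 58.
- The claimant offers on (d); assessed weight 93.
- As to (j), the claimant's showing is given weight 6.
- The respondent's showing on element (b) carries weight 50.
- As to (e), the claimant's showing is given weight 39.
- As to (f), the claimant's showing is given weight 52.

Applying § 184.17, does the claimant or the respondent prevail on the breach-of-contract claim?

— Issue I —
Stage I.1 (claimant, a clear and cogent showing, weight is at least 78): (a) 90 (respondent's 44 disregarded) ≥ 78 — meets; (b) 92 (respondent's 50 disregarded) ≥ 78 — meets.
  Stage I.1 is satisfied; the claimant continues to bear the burden.
Stage I.2 (claimant, the preponderance of the evidence, weight exceeds 49): (c) 54 (respondent's 39 disregarded) > 49 — meets.
  Stage I.2 carried; the final stage is satisfied.
All stages carried — the claimant prevails on this issue.
— Issue II —
Stage II.1 (claimant, clear and convincing evidence, weight is at least 75): (d) 93 ≥ 75 — meets.
  All elements met. The burden passes to the respondent.
Stage II.2 (respondent, the preponderance of the evidence, weight exceeds 50): (e) 34 (claimant's 39 disregarded) ≤ 50 — fails.
  The respondent does not carry Stage II.2.
The claimant prevails on this issue.
— Issue III —
Stage III.1 — burden on claimant; standard: the preponderance of the evidence (weight is at least 51).
    (f): 52 (respondent's 94 disregarded) ≥ 51 [met]
    (g): 64 (respondent's 81 disregarded) ≥ 51 [met]
  All elements met. The claimant retains the burden for Stage III.2.
Stage III.2 — burden on claimant; standard: the preponderance of the evidence (weight is at least 51).
    (h): 52 ≥ 51 [met]
    (i): 58 (respondent's 56 disregarded) ≥ 51 [met]
  The claimant carries Stage III.2; the respondent now bears the burden.
Stage III.3 — burden on respondent; standard: the preponderance of the evidence (weight is at least 51).
    (j): 33 (claimant's 6 disregarded) < 51 [not met]
    (k): 41 (claimant's 7 disregarded) < 51 [not met]
  Stage III.3 not carried; the respondent fails its burden.
The claimant prevails on this issue.
Per-issue: Issue I → claimant; Issue II → claimant; Issue III → claimant. The claimant must prevail on every issue; overall, the claimant prevails.

claimant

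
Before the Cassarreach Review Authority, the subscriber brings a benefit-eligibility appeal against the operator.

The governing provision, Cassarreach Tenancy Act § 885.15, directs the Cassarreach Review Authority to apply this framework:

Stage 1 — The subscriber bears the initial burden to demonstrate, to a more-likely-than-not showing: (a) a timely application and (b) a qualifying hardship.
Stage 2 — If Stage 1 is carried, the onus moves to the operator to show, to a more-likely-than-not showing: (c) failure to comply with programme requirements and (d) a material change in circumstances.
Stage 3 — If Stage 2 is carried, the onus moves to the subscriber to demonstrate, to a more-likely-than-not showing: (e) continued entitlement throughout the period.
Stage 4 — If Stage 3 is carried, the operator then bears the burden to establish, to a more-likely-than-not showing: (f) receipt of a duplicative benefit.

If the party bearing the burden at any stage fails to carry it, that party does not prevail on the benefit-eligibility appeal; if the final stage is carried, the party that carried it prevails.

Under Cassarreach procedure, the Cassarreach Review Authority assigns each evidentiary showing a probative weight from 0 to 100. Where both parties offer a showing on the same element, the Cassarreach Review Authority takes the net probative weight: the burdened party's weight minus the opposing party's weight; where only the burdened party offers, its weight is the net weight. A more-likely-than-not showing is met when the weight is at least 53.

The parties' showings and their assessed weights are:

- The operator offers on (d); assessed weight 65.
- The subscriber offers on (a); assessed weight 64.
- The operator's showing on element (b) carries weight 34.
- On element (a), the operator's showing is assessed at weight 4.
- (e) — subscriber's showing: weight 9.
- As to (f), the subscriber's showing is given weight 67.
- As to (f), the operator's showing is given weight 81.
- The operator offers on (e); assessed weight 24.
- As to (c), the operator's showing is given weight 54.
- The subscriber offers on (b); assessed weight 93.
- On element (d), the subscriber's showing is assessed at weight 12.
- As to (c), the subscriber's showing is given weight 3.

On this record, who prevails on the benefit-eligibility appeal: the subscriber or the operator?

At Stage 1 the subscriber must meet a more-likely-than-not showing (weight is at least 53): on (a) the weight is 64 less the opposing 4 gives net 60, ≥ 53, so (a) meets the standard; on (b) the weight is 93 less the opposing 34 gives net 59, ≥ 53, so (b) meets the standard.
  The subscriber carries Stage 1; the operator now bears the burden.
At Stage 2 the operator must meet a more-likely-than-not showing (weight is at least 53): on (c) the weight is 54 less the opposing 3 gives net 51, < 53, so (c) does not meet the standard; on (d) the weight is 65 less the opposing 12 gives net 53, ≥ 53, so (d) meets the standard.
  Not every element is met, so the operator fails to carry Stage 2.
So the subscriber prevails.

subscriber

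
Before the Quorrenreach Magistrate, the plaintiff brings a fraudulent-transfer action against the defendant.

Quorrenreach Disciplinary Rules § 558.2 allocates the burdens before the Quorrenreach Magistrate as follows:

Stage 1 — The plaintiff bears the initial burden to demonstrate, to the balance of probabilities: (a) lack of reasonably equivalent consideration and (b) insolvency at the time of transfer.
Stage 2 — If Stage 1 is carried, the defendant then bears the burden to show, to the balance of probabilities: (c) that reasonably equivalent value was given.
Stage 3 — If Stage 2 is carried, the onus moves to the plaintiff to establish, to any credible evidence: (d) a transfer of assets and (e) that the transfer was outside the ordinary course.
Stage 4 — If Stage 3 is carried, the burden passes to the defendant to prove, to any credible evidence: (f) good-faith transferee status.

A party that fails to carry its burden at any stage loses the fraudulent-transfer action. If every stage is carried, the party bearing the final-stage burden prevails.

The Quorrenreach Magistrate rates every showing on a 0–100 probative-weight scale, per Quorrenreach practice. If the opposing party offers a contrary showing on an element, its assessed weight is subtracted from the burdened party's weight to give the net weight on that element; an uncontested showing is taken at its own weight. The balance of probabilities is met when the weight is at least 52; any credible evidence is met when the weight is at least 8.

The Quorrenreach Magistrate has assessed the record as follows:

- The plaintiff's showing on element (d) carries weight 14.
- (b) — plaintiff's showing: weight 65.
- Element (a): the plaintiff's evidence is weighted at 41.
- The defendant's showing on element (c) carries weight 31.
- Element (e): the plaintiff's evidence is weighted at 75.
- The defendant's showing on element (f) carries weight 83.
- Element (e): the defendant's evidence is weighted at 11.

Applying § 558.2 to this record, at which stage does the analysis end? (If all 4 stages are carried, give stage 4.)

Stage 1 (plaintiff, the balance of probabilities, weight is at least 52): (a) 41 < 52 — fails; (b) 65 ≥ 52 — meets.
  Stage 1 not carried; the plaintiff fails its burden.
The defendant prevails.

stage 1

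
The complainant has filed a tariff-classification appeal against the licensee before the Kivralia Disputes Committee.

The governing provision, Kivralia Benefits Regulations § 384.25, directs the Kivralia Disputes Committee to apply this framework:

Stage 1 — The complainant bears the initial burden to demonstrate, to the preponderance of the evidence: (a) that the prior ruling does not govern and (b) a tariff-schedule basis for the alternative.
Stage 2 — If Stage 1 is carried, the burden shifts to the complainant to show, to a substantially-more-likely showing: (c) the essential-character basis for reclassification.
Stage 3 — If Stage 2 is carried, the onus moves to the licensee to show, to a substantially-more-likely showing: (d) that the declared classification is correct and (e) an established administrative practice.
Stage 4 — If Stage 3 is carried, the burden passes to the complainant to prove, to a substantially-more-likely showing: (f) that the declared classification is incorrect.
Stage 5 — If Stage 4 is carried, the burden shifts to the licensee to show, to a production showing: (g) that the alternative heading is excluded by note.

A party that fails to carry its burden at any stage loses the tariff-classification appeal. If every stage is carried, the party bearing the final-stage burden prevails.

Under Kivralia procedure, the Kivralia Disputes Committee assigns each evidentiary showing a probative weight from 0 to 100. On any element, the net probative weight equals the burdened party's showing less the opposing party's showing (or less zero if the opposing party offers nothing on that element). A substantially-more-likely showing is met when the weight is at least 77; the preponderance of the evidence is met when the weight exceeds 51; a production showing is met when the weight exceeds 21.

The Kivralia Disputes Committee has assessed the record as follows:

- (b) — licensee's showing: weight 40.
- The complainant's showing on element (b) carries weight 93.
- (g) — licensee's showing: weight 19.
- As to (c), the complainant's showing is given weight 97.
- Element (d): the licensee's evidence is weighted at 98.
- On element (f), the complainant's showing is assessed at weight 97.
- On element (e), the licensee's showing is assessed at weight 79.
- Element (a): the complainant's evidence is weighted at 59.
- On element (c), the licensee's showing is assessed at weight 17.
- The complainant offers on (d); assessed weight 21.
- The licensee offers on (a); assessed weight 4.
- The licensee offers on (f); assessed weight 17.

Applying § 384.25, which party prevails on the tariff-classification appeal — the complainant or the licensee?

complainant

Stage 1 — burden on complainant; standard: the preponderance of the evidence (weight exceeds 51).
    (a): 59 − 4 = 55 > 51 [met]
    (b): 93 − 40 = 53 > 51 [met]
  Stage 1 is satisfied; the complainant continues to bear the burden.
Stage 2 — burden on complainant; standard: a substantially-more-likely showing (weight is at least 77).
    (c): 97 − 17 = 80 ≥ 77 [met]
  Stage 2 is satisfied; the onus moves to the licensee.
Stage 3 — burden on licensee; standard: a substantially-more-likely showing (weight is at least 77).
    (d): 98 − 21 = 77 ≥ 77 [met]
    (e): 79 ≥ 77 [met]
  The licensee carries Stage 3; the complainant now bears the burden.
Stage 4 — burden on complainant; standard: a substantially-more-likely showing (weight is at least 77).
    (f): 97 − 17 = 80 ≥ 77 [met]
  Stage 4 is satisfied; the onus moves to the licensee.
Stage 5 — burden on licensee; standard: a production showing (weight exceeds 21).
    (g): 19 ≤ 21 [not met]
  The licensee does not carry Stage 5.
The analysis ends at Stage 5; the complainant prevails.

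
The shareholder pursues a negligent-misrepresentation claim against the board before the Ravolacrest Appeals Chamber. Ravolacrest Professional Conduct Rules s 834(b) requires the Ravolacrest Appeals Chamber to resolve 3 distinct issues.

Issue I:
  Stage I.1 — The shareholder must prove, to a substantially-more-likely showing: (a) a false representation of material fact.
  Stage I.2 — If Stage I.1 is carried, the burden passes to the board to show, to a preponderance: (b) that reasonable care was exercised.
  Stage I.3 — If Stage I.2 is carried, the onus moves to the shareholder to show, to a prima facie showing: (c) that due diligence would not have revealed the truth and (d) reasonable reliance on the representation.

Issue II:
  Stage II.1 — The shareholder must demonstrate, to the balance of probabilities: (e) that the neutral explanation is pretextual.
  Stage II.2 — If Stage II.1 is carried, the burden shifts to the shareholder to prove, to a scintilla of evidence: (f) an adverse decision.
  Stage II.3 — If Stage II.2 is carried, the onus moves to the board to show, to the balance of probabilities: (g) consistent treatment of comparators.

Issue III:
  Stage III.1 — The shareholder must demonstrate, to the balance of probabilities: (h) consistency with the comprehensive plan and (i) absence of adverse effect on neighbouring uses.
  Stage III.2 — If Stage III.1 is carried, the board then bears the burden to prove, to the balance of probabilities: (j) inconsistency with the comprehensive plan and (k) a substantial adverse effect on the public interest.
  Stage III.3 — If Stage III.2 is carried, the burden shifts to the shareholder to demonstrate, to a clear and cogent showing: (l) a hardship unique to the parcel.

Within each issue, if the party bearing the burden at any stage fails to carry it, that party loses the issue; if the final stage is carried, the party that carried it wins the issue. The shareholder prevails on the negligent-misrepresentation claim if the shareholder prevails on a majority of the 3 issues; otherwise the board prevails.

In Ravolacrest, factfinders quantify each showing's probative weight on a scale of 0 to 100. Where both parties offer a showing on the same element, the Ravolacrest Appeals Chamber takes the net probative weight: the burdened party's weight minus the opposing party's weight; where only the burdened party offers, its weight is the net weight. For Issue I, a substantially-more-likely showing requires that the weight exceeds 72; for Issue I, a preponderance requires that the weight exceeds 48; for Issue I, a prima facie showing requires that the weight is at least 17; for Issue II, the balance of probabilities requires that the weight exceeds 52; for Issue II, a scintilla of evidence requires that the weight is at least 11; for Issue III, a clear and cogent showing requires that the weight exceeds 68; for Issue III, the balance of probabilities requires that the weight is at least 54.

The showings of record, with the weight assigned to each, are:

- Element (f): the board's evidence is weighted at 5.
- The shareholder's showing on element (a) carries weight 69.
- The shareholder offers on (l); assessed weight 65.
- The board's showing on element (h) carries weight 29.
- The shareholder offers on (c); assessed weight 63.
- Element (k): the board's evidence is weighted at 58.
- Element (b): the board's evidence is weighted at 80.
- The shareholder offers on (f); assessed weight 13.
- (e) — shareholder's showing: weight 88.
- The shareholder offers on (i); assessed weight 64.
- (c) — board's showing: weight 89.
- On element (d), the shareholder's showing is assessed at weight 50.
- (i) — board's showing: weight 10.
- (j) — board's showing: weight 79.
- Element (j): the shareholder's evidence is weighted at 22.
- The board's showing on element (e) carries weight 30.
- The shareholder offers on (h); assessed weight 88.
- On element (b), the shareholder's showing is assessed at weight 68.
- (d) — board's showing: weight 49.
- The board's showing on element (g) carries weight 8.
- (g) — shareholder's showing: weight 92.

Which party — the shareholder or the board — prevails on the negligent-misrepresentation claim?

— Issue I —
Stage I.1 (shareholder, a substantially-more-likely showing, weight exceeds 72): (a) 69 ≤ 72 — fails.
  Not every element is met, so the shareholder fails to carry Stage I.1.
The board prevails on this issue.
— Issue II —
Stage II.1 (shareholder, the balance of probabilities, weight exceeds 52): (e) net 88−30=58 > 52 — meets.
  All elements met. The shareholder retains the burden for Stage II.2.
Stage II.2 (shareholder, a scintilla of evidence, weight is at least 11): (f) net 13−5=8 < 11 — fails.
  Not every element is met, so the shareholder fails to carry Stage II.2.
So the board prevails on this issue.
— Issue III —
Stage III.1 (shareholder, the balance of probabilities, weight is at least 54): (h) net 88−29=59 ≥ 54 — meets; (i) net 64−10=54 ≥ 54 — meets.
  All elements met. The burden passes to the board.
Stage III.2 (board, the balance of probabilities, weight is at least 54): (j) net 79−22=57 ≥ 54 — meets; (k) 58 ≥ 54 — meets.
  The board carries Stage III.2; the shareholder now bears the burden.
Stage III.3 (shareholder, a clear and cogent showing, weight exceeds 68): (l) 65 ≤ 68 — fails.
  Not every element is met, so the shareholder fails to carry Stage III.3.
So the board prevails on this issue.
Per-issue: Issue I → board; Issue II → board; Issue III → board. The shareholder must prevail on a majority of issues; overall, the board prevails.

board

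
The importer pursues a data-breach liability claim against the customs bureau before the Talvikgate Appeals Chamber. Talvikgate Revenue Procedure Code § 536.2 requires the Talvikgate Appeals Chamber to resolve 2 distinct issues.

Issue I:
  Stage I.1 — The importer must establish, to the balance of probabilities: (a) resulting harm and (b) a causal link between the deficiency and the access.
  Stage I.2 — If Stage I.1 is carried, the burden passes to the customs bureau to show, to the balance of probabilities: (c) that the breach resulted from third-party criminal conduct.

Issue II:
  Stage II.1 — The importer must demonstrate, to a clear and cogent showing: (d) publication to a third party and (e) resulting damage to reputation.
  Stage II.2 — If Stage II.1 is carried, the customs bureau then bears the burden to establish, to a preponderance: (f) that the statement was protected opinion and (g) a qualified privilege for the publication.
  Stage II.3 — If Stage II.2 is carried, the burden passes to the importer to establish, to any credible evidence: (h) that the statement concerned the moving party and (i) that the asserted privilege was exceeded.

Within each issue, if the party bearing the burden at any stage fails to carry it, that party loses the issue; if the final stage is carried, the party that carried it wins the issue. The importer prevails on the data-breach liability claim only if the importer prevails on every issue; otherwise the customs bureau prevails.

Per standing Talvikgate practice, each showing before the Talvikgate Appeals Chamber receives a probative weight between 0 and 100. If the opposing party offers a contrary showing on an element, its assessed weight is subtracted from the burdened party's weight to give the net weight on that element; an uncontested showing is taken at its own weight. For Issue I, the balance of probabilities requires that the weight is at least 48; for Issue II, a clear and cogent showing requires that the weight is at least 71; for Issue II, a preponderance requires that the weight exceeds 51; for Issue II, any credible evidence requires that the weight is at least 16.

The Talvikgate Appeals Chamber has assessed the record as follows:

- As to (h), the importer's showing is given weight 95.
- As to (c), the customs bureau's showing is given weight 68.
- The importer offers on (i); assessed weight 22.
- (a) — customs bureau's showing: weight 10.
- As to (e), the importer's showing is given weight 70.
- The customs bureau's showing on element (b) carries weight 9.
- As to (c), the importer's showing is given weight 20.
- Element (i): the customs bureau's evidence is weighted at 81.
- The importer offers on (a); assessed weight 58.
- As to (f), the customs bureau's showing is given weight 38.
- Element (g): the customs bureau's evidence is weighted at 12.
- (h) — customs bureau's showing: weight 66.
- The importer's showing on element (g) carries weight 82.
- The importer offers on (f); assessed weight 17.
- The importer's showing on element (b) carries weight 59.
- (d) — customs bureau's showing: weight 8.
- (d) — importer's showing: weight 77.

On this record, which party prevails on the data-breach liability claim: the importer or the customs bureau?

customs bureau

— Issue I —
Stage I.1 — burden on importer; standard: the balance of probabilities (weight is at least 48).
    (a): 58 − 10 = 48 ≥ 48 [met]
    (b): 59 − 9 = 50 ≥ 48 [met]
  The importer carries Stage I.1; the customs bureau now bears the burden.
Stage I.2 — burden on customs bureau; standard: the balance of probabilities (weight is at least 48).
    (c): 68 − 20 = 48 ≥ 48 [met]
  The customs bureau carries the last stage.
All stages carried — the customs bureau prevails on this issue.
— Issue II —
Stage II.1 — burden on importer; standard: a clear and cogent showing (weight is at least 71).
    (d): 77 − 8 = 69 < 71 [not met]
    (e): 70 < 71 [not met]
  The importer does not carry Stage II.1.
So the customs bureau prevails on this issue.
Per-issue: Issue I → customs bureau; Issue II → customs bureau. The importer must prevail on every issue; overall, the customs bureau prevails.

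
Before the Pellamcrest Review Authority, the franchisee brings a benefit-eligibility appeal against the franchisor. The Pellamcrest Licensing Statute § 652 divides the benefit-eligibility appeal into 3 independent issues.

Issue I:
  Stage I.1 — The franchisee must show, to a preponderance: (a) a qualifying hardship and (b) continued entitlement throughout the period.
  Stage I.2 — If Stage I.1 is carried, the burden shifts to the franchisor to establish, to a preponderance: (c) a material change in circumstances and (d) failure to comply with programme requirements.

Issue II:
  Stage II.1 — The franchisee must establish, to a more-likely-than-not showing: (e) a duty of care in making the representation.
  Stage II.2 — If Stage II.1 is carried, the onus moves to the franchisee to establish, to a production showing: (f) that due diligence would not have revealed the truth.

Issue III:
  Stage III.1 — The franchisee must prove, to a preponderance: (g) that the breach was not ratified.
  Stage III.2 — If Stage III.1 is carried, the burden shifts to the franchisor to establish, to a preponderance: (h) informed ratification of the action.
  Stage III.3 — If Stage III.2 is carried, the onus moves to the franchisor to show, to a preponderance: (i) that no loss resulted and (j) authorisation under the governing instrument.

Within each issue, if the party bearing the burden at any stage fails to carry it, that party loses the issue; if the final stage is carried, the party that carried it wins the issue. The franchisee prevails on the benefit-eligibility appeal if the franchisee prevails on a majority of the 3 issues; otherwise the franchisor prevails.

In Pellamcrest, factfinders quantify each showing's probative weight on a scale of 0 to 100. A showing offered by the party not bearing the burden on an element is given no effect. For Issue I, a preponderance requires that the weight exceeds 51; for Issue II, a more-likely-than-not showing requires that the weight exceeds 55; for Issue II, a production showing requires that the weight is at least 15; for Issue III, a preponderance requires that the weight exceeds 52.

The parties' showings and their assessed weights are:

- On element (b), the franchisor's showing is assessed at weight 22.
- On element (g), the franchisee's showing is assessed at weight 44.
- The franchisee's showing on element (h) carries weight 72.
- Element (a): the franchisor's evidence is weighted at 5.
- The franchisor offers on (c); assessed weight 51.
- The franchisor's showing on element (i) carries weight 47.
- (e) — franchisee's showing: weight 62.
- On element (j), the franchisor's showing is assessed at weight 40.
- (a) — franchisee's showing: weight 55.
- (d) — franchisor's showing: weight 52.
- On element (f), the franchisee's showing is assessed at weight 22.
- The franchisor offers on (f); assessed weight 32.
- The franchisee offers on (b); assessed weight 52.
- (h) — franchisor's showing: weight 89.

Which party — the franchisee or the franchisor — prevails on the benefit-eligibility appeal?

— Issue I —
Stage I.1 (franchisee, a preponderance, weight exceeds 51): (a) 55 (franchisor's 5 disregarded) > 51 — meets; (b) 52 (franchisor's 22 disregarded) > 51 — meets.
  Stage I.1 is satisfied; the onus moves to the franchisor.
Stage I.2 (franchisor, a preponderance, weight exceeds 51): (c) 51 ≤ 51 — fails; (d) 52 > 51 — meets.
  The franchisor does not carry Stage I.2.
So the franchisee prevails on this issue.
— Issue II —
Stage II.1 (franchisee, a more-likely-than-not showing, weight exceeds 55): (e) 62 > 55 — meets.
  Stage II.1 is satisfied; the franchisee continues to bear the burden.
Stage II.2 (franchisee, a production showing, weight is at least 15): (f) 22 (franchisor's 32 disregarded) ≥ 15 — meets.
  All elements met at the final stage.
Every stage carried; the franchisee prevails on this issue.
— Issue III —
Stage III.1 — burden on franchisee; standard: a preponderance (weight exceeds 52).
    (g): 44 ≤ 52 [not met]
  The franchisee does not carry Stage III.1.
The franchisor prevails on this issue.
Per-issue: Issue I → franchisee; Issue II → franchisee; Issue III → franchisor. The franchisee must prevail on a majority of issues; overall, the franchisee prevails.

franchisee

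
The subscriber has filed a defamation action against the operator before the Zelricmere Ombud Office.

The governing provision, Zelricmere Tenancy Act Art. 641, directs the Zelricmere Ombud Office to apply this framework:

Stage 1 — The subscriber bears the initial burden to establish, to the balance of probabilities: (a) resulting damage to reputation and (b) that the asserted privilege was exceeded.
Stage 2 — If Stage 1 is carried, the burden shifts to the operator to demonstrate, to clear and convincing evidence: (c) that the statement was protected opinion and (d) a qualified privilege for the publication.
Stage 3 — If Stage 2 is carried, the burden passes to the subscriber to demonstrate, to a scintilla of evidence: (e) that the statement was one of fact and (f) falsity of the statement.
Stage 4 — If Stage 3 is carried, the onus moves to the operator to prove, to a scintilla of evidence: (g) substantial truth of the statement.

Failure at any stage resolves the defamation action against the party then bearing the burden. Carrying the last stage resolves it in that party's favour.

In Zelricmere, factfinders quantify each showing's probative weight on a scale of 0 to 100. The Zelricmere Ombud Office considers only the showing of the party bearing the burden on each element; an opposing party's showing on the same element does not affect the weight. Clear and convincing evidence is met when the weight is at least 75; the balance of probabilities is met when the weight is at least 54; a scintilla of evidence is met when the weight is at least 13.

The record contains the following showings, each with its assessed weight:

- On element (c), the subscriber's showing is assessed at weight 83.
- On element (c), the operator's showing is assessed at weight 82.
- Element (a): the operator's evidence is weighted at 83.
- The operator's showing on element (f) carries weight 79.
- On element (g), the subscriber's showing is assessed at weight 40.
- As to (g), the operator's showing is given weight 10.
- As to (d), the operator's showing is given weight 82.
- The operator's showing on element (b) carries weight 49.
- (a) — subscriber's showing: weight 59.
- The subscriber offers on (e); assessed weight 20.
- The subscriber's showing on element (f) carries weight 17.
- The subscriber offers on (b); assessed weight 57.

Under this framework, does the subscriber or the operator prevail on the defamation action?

subscriber

Stage 1 — burden on subscriber; standard: the balance of probabilities (weight is at least 54).
    (a): 59 (operator's 83 disregarded) ≥ 54 [met]
    (b): 57 (operator's 49 disregarded) ≥ 54 [met]
  Stage 1 is satisfied; the onus moves to the operator.
Stage 2 — burden on operator; standard: clear and convincing evidence (weight is at least 75).
    (c): 82 (subscriber's 83 disregarded) ≥ 75 [met]
    (d): 82 ≥ 75 [met]
  All elements met. The burden passes to the subscriber.
Stage 3 — burden on subscriber; standard: a scintilla of evidence (weight is at least 13).
    (e): 20 ≥ 13 [met]
    (f): 17 (operator's 79 disregarded) ≥ 13 [met]
  All elements met. The burden passes to the operator.
Stage 4 — burden on operator; standard: a scintilla of evidence (weight is at least 13).
    (g): 10 (subscriber's 40 disregarded) < 13 [not met]
  The operator does not carry Stage 4.
So the subscriber prevails.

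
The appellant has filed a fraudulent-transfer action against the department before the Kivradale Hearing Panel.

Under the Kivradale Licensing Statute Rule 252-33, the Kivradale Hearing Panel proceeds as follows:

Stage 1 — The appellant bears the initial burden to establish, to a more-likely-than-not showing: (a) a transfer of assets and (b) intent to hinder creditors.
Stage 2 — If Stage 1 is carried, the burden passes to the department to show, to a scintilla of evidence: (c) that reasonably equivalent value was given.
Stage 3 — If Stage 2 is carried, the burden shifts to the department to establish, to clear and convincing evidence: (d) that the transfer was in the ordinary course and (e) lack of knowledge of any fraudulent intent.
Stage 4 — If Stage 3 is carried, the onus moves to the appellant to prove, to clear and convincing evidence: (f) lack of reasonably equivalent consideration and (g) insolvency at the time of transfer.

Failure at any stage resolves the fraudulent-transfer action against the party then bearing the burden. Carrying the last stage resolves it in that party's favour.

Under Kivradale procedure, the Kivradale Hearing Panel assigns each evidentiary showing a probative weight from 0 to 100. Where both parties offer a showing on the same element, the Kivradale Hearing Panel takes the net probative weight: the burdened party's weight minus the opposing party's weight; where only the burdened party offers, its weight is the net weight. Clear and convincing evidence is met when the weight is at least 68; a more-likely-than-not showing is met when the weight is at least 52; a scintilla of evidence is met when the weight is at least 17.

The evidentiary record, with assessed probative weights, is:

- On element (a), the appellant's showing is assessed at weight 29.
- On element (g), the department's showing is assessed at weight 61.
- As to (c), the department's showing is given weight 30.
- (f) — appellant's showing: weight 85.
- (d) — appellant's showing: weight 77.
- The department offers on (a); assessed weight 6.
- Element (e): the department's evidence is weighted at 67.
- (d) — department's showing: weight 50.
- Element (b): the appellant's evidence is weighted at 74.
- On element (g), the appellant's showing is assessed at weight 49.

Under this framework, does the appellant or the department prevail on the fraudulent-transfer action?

Stage 1 — burden on appellant; standard: a more-likely-than-not showing (weight is at least 52).
    (a): 29 − 6 = 23 < 52 [not met]
    (b): 74 ≥ 52 [met]
  Not every element is met, so the appellant fails to carry Stage 1.
The analysis ends at Stage 1; the department prevails.

department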